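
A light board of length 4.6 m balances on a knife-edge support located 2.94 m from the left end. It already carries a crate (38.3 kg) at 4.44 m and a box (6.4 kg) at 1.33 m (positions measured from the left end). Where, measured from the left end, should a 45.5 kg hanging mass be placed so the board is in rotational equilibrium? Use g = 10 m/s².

x ≈ 1.9 m from the left end

Choose the knife-edge support (at 2.94 m from the left end) as the axis so the support reaction has zero arm there.
Crate: 38.3 × 10 = 383 N down at 4.44 m → arm 1.5 m, τ = 383 × 1.5 = 574.5 N·m clockwise.
Box: 6.4 × 10 = 64 N down at 1.33 m → arm 1.61 m, τ = 64 × 1.61 = 103 N·m counterclockwise.
Net moment of existing loads = 471.5 N·m clockwise.
The hanging mass weighs 45.5 × 10 = 455 N and must supply an equal counterclockwise moment, so its lever arm about the knife-edge support is 471.5 / 455 = 1.04 m.
That puts it at 2.94 − 1.04 = 1.9 m from the left end.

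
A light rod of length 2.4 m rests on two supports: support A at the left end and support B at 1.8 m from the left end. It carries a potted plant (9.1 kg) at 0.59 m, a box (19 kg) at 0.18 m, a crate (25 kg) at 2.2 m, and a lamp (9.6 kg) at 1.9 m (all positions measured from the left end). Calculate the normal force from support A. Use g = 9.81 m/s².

R_A ≈ 168 N

Choose support B as the axis so its reaction then has zero moment arm.
Potted plant: 9.1 × 9.81 = 89.27 N down at 0.59 m → arm 1.21 m, τ = 89.27 × 1.21 = 108 N·m counterclockwise.
Box: 19 × 9.81 = 186.4 N down at 0.18 m → arm 1.62 m, τ = 186.4 × 1.62 = 302 N·m counterclockwise.
Crate: 25 × 9.81 = 245.2 N down at 2.2 m → arm 0.4 m, τ = 245.2 × 0.4 = 98.08 N·m clockwise.
Lamp: 9.6 × 9.81 = 94.18 N down at 1.9 m → arm 0.1 m, τ = 94.18 × 0.1 = 9.418 N·m clockwise.
Net load moment about support B = 302.5 N·m counterclockwise.
Reaction R at support A is upward at 0 m, arm 1.8 m → moment R × 1.8 clockwise.
For rotational equilibrium, R × 1.8 = 302.5, so R = 168 N.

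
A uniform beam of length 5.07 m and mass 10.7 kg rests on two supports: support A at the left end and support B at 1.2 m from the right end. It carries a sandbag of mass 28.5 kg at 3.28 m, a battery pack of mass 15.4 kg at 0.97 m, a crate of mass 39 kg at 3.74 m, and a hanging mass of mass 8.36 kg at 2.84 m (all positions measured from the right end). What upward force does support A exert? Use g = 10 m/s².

R_A ≈ 472 N

Taking torques about support B:
Beam weight: 10.7 × 10 = 107 N down at 2.535 m → arm 1.335 m, τ = 107 × 1.335 = 142.8 N·m counterclockwise.
Sandbag: 28.5 × 10 = 285 N down at 3.28 m → arm 2.08 m, τ = 285 × 2.08 = 592.8 N·m counterclockwise.
Battery pack: 15.4 × 10 = 154 N down at 0.97 m → arm 0.23 m, τ = 154 × 0.23 = 35.42 N·m clockwise.
Crate: 39 × 10 = 390 N down at 3.74 m → arm 2.54 m, τ = 390 × 2.54 = 990.6 N·m counterclockwise.
Hanging mass: 8.36 × 10 = 83.6 N down at 2.84 m → arm 1.64 m, τ = 83.6 × 1.64 = 137.1 N·m counterclockwise.
Net load moment about support B = 1828 N·m counterclockwise.
Reaction R at support A is upward at 5.07 m, arm 3.87 m → moment R × 3.87 clockwise.
Setting net torque to zero: R × 3.87 = 1828 → R = 472 N.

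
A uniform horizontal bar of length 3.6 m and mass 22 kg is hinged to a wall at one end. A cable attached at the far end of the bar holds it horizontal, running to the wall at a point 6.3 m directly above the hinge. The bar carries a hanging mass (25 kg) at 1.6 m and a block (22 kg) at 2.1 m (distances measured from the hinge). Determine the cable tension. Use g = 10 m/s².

T ≈ 402 N

Choose the hinge as the axis so the unknown hinge reaction has zero arm there.
Beam weight: 22 × 10 = 220 N down at 1.8 m → arm 1.8 m, τ = 220 × 1.8 = 396 N·m clockwise.
Hanging mass: 25 × 10 = 250 N down at 1.6 m → arm 1.6 m, τ = 250 × 1.6 = 400 N·m clockwise.
Block: 22 × 10 = 220 N down at 2.1 m → arm 2.1 m, τ = 220 × 2.1 = 462 N·m clockwise.
Total clockwise load moment = 1258 N·m.
The cable tension T acts at 3.6 m; only its component perpendicular to the bar, T sinθ, produces torque. sinθ = h/√(h²+d²) = 6.3/√(6.3²+3.6²) = 0.8682.
Στ = 0 ⇒ T × 3.6 × 0.8682 = 1258 ⇒ T = 1258 / 3.126 = 402 N.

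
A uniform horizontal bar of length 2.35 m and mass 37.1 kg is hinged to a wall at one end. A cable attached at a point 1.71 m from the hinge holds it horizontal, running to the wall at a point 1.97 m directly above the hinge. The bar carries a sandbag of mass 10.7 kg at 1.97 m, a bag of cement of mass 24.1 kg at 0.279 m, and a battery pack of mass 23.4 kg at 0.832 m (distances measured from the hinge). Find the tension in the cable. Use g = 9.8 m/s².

T ≈ 690 N

Take moments about the hinge.
Beam weight: 37.1 × 9.8 = 363.6 N down at 1.175 m → arm 1.175 m, τ = 363.6 × 1.175 = 427.2 N·m clockwise.
Sandbag: 10.7 × 9.8 = 104.9 N down at 1.97 m → arm 1.97 m, τ = 104.9 × 1.97 = 206.7 N·m clockwise.
Bag of cement: 24.1 × 9.8 = 236.2 N down at 0.279 m → arm 0.279 m, τ = 236.2 × 0.279 = 65.9 N·m clockwise.
Battery pack: 23.4 × 9.8 = 229.3 N down at 0.832 m → arm 0.832 m, τ = 229.3 × 0.832 = 190.8 N·m clockwise.
Total clockwise load moment = 890.6 N·m.
The cable tension T acts at 1.71 m; only its component perpendicular to the bar, T sinθ, produces torque. sinθ = h/√(h²+d²) = 1.97/√(1.97²+1.71²) = 0.7552.
Setting net torque to zero: T × 1.71 × 0.7552 = 890.6 → T = 890.6 / 1.291 = 690 N.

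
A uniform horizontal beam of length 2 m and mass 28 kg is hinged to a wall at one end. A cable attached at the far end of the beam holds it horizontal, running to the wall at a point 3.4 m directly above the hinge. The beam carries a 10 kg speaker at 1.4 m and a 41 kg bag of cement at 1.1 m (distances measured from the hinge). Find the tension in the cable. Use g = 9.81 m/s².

T ≈ 496 N

Sum moments about the hinge (the unknown hinge reaction has zero arm there).
Beam weight: 28 × 9.81 = 274.7 N down at 1 m → arm 1 m, τ = 274.7 × 1 = 274.7 N·m clockwise.
Speaker: 10 × 9.81 = 98.1 N down at 1.4 m → arm 1.4 m, τ = 98.1 × 1.4 = 137.3 N·m clockwise.
Bag of cement: 41 × 9.81 = 402.2 N down at 1.1 m → arm 1.1 m, τ = 402.2 × 1.1 = 442.4 N·m clockwise.
Total clockwise load moment = 854.4 N·m.
The cable tension T acts at 2 m; only its component perpendicular to the beam, T sinθ, produces torque. sinθ = h/√(h²+d²) = 3.4/√(3.4²+2²) = 0.8619.
Setting net torque to zero: T × 2 × 0.8619 = 854.4 → T = 854.4 / 1.724 = 496 N.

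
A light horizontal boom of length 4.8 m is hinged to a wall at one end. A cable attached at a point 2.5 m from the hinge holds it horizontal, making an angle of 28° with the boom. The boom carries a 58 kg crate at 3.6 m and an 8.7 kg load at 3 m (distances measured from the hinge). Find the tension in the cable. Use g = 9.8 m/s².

Sum moments about the hinge (the unknown hinge reaction has zero arm there).
Crate: 58 × 9.8 = 568.4 N down at 3.6 m → arm 3.6 m, τ = 568.4 × 3.6 = 2046 N·m clockwise.
Load: 8.7 × 9.8 = 85.26 N down at 3 m → arm 3 m, τ = 85.26 × 3 = 255.8 N·m clockwise.
Total clockwise load moment = 2302 N·m.
The cable tension T acts at 2.5 m; only its component perpendicular to the boom, T sinθ, produces torque. sin 28° = 0.4695.
Setting net torque to zero: T × 2.5 × 0.4695 = 2302 → T = 2302 / 1.174 = 1960 N.

T ≈ 1960 N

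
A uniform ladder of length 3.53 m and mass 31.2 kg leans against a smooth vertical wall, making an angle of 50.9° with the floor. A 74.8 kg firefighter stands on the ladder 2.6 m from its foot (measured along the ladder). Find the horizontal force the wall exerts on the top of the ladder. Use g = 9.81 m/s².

Sum moments about the foot of the ladder (the floor normal and friction both act there and drop out).
Ladder weight 31.2×9.81 = 306.1 N acts at 1.765 m along the ladder; its horizontal arm is 1.765·cos50.9° = 1.113 m → τ = 340.7 N·m clockwise.
Firefighter: 74.8×9.81 = 733.8 N at 2.6 m → arm 1.64 m → τ = 1203 N·m clockwise.
Wall normal N acts horizontally at the top; its moment arm is the height L sinθ = 3.53·sin50.9° = 2.739 m, counterclockwise.
For rotational equilibrium, N × 2.739 = 1544, so N = 564 N.

N_wall ≈ 564 N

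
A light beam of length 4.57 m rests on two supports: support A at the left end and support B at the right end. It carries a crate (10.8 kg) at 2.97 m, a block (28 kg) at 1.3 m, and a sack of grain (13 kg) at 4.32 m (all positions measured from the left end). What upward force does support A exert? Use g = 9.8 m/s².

R_A ≈ 240 N

Taking torques about support B:
Crate: 10.8 × 9.8 = 105.8 N down at 2.97 m → arm 1.6 m, τ = 105.8 × 1.6 = 169.3 N·m counterclockwise.
Block: 28 × 9.8 = 274.4 N down at 1.3 m → arm 3.27 m, τ = 274.4 × 3.27 = 897.3 N·m counterclockwise.
Sack of grain: 13 × 9.8 = 127.4 N down at 4.32 m → arm 0.25 m, τ = 127.4 × 0.25 = 31.85 N·m counterclockwise.
Net load moment about support B = 1098 N·m counterclockwise.
Reaction R at support A is upward at 0 m, arm 4.57 m → moment R × 4.57 clockwise.
Στ = 0 ⇒ R × 4.57 = 1098 ⇒ R = 240 N.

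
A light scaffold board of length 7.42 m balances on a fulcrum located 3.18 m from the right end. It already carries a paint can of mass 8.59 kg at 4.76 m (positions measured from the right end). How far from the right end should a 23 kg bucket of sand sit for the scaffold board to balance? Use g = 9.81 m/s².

x ≈ 2.59 m from the right end

Take moments about the fulcrum (at 3.18 m from the right end).
Paint can: 8.59 × 9.81 = 84.27 N down at 4.76 m → arm 1.58 m, τ = 84.27 × 1.58 = 133.1 N·m counterclockwise.
Net moment of existing loads = 133.1 N·m counterclockwise.
The bucket of sand weighs 23 × 9.81 = 225.6 N and must supply an equal clockwise moment, so its lever arm about the fulcrum is 133.1 / 225.6 = 0.59 m.
That puts it at 3.18 − 0.59 = 2.59 m from the right end.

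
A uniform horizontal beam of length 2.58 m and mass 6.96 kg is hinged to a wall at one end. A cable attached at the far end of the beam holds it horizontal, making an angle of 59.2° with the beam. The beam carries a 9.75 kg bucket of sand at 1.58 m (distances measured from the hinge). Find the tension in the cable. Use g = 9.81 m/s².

Sum moments about the hinge (the unknown hinge reaction has zero arm there).
Beam weight: 6.96 × 9.81 = 68.28 N down at 1.29 m → arm 1.29 m, τ = 68.28 × 1.29 = 88.08 N·m clockwise.
Bucket of sand: 9.75 × 9.81 = 95.65 N down at 1.58 m → arm 1.58 m, τ = 95.65 × 1.58 = 151.1 N·m clockwise.
Total clockwise load moment = 239.2 N·m.
The cable tension T acts at 2.58 m; only its component perpendicular to the beam, T sinθ, produces torque. sin 59.2° = 0.859.
Στ = 0 ⇒ T × 2.58 × 0.859 = 239.2 ⇒ T = 239.2 / 2.216 = 108 N.

T ≈ 108 N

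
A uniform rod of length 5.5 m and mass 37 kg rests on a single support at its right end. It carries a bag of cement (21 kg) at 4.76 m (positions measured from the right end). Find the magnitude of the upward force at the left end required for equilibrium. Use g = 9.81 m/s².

F ≈ 360 N

About the right end:
Beam weight: 37 × 9.81 = 363 N down at 2.75 m → arm 2.75 m, τ = 363 × 2.75 = 998.2 N·m counterclockwise.
Bag of cement: 21 × 9.81 = 206 N down at 4.76 m → arm 4.76 m, τ = 206 × 4.76 = 980.6 N·m counterclockwise.
Net moment of the loads = 1979 N·m counterclockwise.
The upward force F acts at the left end, arm 5.5 m, giving F × 5.5 clockwise.
For rotational equilibrium, F × 5.5 = 1979, so F = 1979 / 5.5 = 360 N.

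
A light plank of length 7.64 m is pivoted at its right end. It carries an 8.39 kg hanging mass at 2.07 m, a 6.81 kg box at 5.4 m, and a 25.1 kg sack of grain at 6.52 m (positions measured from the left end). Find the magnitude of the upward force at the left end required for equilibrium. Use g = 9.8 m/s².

About the right end:
Hanging mass: 8.39 × 9.8 = 82.22 N down at 2.07 m → arm 5.57 m, τ = 82.22 × 5.57 = 458 N·m counterclockwise.
Box: 6.81 × 9.8 = 66.74 N down at 5.4 m → arm 2.24 m, τ = 66.74 × 2.24 = 149.5 N·m counterclockwise.
Sack of grain: 25.1 × 9.8 = 246 N down at 6.52 m → arm 1.12 m, τ = 246 × 1.12 = 275.5 N·m counterclockwise.
Net moment of the loads = 883 N·m counterclockwise.
The upward force F acts at the left end, arm 7.64 m, giving F × 7.64 clockwise.
Setting net torque to zero: F × 7.64 = 883 → F = 883 / 7.64 = 116 N.

F ≈ 116 N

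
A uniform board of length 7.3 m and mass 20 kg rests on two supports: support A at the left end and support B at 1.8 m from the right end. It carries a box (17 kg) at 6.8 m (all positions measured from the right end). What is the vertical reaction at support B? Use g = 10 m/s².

Take moments about support A.
Beam weight: 20 × 10 = 200 N down at 3.65 m → arm 3.65 m, τ = 200 × 3.65 = 730 N·m clockwise.
Box: 17 × 10 = 170 N down at 6.8 m → arm 0.5 m, τ = 170 × 0.5 = 85 N·m clockwise.
Net load moment about support A = 815 N·m clockwise.
Reaction R at support B is upward at 1.8 m, arm 5.5 m → moment R × 5.5 counterclockwise.
For rotational equilibrium, R × 5.5 = 815, so R = 148 N.

R_B ≈ 148 N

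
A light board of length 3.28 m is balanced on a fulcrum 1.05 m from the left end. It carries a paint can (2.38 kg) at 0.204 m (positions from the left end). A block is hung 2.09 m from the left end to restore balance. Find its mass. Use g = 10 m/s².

Taking torques about the fulcrum (at 1.05 m from the left end):
Paint can: 2.38 × 10 = 23.8 N down at 0.204 m → arm 0.846 m, τ = 23.8 × 0.846 = 20.13 N·m counterclockwise.
Net moment of known loads = 20.13 N·m counterclockwise.
An unknown mass m at 2.09 m has arm 1.04 m; its moment is m·g·1.04 clockwise.
For rotational equilibrium, m × 10 × 1.04 = 20.13, so m = 20.13 / (10 × 1.04) = 1.94 kg.

m ≈ 1.94 kg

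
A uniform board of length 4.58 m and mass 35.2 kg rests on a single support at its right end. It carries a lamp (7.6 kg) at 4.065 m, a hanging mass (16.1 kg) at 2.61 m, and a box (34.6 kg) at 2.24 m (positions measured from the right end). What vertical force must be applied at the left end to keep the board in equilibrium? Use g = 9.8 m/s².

Taking torques about the right end:
Beam weight: 35.2 × 9.8 = 345 N down at 2.29 m → arm 2.29 m, τ = 345 × 2.29 = 790.1 N·m counterclockwise.
Lamp: 7.6 × 9.8 = 74.48 N down at 4.065 m → arm 4.065 m, τ = 74.48 × 4.065 = 302.8 N·m counterclockwise.
Hanging mass: 16.1 × 9.8 = 157.8 N down at 2.61 m → arm 2.61 m, τ = 157.8 × 2.61 = 411.9 N·m counterclockwise.
Box: 34.6 × 9.8 = 339.1 N down at 2.24 m → arm 2.24 m, τ = 339.1 × 2.24 = 759.6 N·m counterclockwise.
Net moment of the loads = 2264 N·m counterclockwise.
The upward force F acts at the left end, arm 4.58 m, giving F × 4.58 clockwise.
For rotational equilibrium, F × 4.58 = 2264, so F = 2264 / 4.58 = 494 N.

F ≈ 494 N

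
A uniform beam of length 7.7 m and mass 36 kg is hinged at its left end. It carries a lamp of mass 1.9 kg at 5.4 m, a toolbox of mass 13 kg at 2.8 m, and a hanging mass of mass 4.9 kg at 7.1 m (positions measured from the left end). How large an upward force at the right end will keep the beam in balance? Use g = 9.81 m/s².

F ≈ 280 N

Take moments about the left end.
Beam weight: 36 × 9.81 = 353.2 N down at 3.85 m → arm 3.85 m, τ = 353.2 × 3.85 = 1360 N·m clockwise.
Lamp: 1.9 × 9.81 = 18.64 N down at 5.4 m → arm 5.4 m, τ = 18.64 × 5.4 = 100.7 N·m clockwise.
Toolbox: 13 × 9.81 = 127.5 N down at 2.8 m → arm 2.8 m, τ = 127.5 × 2.8 = 357 N·m clockwise.
Hanging mass: 4.9 × 9.81 = 48.07 N down at 7.1 m → arm 7.1 m, τ = 48.07 × 7.1 = 341.3 N·m clockwise.
Net moment of the loads = 2159 N·m clockwise.
The upward force F acts at the right end, arm 7.7 m, giving F × 7.7 counterclockwise.
Setting net torque to zero: F × 7.7 = 2159 → F = 2159 / 7.7 = 280 N.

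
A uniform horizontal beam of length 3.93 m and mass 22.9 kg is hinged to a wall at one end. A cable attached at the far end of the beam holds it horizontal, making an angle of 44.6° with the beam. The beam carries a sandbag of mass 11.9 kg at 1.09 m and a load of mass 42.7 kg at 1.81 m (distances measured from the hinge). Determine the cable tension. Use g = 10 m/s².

About the hinge:
Beam weight: 22.9 × 10 = 229 N down at 1.965 m → arm 1.965 m, τ = 229 × 1.965 = 450 N·m clockwise.
Sandbag: 11.9 × 10 = 119 N down at 1.09 m → arm 1.09 m, τ = 119 × 1.09 = 129.7 N·m clockwise.
Load: 42.7 × 10 = 427 N down at 1.81 m → arm 1.81 m, τ = 427 × 1.81 = 772.9 N·m clockwise.
Total clockwise load moment = 1353 N·m.
The cable tension T acts at 3.93 m; only its component perpendicular to the beam, T sinθ, produces torque. sin 44.6° = 0.7022.
Balancing moments: T × 3.93 × 0.7022 = 1353, giving T = 1353 / 2.76 = 490 N.

T ≈ 490 N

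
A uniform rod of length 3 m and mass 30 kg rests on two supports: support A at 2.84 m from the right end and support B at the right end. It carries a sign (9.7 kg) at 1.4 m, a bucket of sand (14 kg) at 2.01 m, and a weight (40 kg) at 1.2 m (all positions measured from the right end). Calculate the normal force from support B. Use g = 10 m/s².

R_B ≈ 463 N

Choose support A as the axis so its reaction then has zero moment arm.
Beam weight: 30 × 10 = 300 N down at 1.5 m → arm 1.34 m, τ = 300 × 1.34 = 402 N·m clockwise.
Sign: 9.7 × 10 = 97 N down at 1.4 m → arm 1.44 m, τ = 97 × 1.44 = 139.7 N·m clockwise.
Bucket of sand: 14 × 10 = 140 N down at 2.01 m → arm 0.83 m, τ = 140 × 0.83 = 116.2 N·m clockwise.
Weight: 40 × 10 = 400 N down at 1.2 m → arm 1.64 m, τ = 400 × 1.64 = 656 N·m clockwise.
Net load moment about support A = 1314 N·m clockwise.
Reaction R at support B is upward at 0 m, arm 2.84 m → moment R × 2.84 counterclockwise.
Setting net torque to zero: R × 2.84 = 1314 → R = 463 N.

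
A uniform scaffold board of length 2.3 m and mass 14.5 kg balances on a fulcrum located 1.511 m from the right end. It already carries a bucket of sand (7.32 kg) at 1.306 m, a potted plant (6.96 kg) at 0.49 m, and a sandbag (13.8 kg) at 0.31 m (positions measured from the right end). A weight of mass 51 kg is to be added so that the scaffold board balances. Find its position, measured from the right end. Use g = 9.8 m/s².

x ≈ 2.11 m from the right end

Choose the fulcrum (at 1.511 m from the right end) as the axis so the support reaction has zero arm there.
Beam weight: 14.5 × 9.8 = 142.1 N down at 1.15 m → arm 0.361 m, τ = 142.1 × 0.361 = 51.3 N·m clockwise.
Bucket of sand: 7.32 × 9.8 = 71.74 N down at 1.306 m → arm 0.205 m, τ = 71.74 × 0.205 = 14.71 N·m clockwise.
Potted plant: 6.96 × 9.8 = 68.21 N down at 0.49 m → arm 1.021 m, τ = 68.21 × 1.021 = 69.64 N·m clockwise.
Sandbag: 13.8 × 9.8 = 135.2 N down at 0.31 m → arm 1.201 m, τ = 135.2 × 1.201 = 162.4 N·m clockwise.
Net moment of existing loads = 298 N·m clockwise.
The weight weighs 51 × 9.8 = 499.8 N and must supply an equal counterclockwise moment, so its lever arm about the fulcrum is 298 / 499.8 = 0.596 m.
That puts it at 1.511 + 0.596 = 2.11 m from the right end.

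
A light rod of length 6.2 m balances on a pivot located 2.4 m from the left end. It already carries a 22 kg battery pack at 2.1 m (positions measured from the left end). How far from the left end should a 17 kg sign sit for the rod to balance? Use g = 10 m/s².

Taking torques about the pivot (at 2.4 m from the left end):
Battery pack: 22 × 10 = 220 N down at 2.1 m → arm 0.3 m, τ = 220 × 0.3 = 66 N·m counterclockwise.
Net moment of existing loads = 66 N·m counterclockwise.
The sign weighs 17 × 10 = 170 N and must supply an equal clockwise moment, so its lever arm about the pivot is 66 / 170 = 0.388 m.
That puts it at 2.4 + 0.388 = 2.79 m from the left end.

x ≈ 2.79 m from the left end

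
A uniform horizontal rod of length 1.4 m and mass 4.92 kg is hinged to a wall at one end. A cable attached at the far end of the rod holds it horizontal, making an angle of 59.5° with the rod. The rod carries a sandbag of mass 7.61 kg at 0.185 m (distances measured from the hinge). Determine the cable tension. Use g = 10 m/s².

Sum moments about the hinge (the unknown hinge reaction has zero arm there).
Beam weight: 4.92 × 10 = 49.2 N down at 0.7 m → arm 0.7 m, τ = 49.2 × 0.7 = 34.44 N·m clockwise.
Sandbag: 7.61 × 10 = 76.1 N down at 0.185 m → arm 0.185 m, τ = 76.1 × 0.185 = 14.08 N·m clockwise.
Total clockwise load moment = 48.52 N·m.
The cable tension T acts at 1.4 m; only its component perpendicular to the rod, T sinθ, produces torque. sin 59.5° = 0.8616.
Balancing moments: T × 1.4 × 0.8616 = 48.52, giving T = 48.52 / 1.206 = 40.2 N.

T ≈ 40.2 N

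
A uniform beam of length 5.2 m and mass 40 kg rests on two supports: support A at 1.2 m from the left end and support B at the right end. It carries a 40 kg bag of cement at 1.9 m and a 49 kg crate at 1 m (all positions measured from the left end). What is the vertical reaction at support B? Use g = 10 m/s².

Take moments about support A.
Beam weight: 40 × 10 = 400 N down at 2.6 m → arm 1.4 m, τ = 400 × 1.4 = 560 N·m clockwise.
Bag of cement: 40 × 10 = 400 N down at 1.9 m → arm 0.7 m, τ = 400 × 0.7 = 280 N·m clockwise.
Crate: 49 × 10 = 490 N down at 1 m → arm 0.2 m, τ = 490 × 0.2 = 98 N·m counterclockwise.
Net load moment about support A = 742 N·m clockwise.
Reaction R at support B is upward at 5.2 m, arm 4 m → moment R × 4 counterclockwise.
Balancing moments: R × 4 = 742, giving R = 186 N.

R_B ≈ 186 N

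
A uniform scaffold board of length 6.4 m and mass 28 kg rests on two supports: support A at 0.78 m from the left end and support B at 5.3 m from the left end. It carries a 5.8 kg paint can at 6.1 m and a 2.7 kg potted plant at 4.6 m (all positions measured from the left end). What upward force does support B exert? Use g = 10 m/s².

About support A:
Beam weight: 28 × 10 = 280 N down at 3.2 m → arm 2.42 m, τ = 280 × 2.42 = 677.6 N·m clockwise.
Paint can: 5.8 × 10 = 58 N down at 6.1 m → arm 5.32 m, τ = 58 × 5.32 = 308.6 N·m clockwise.
Potted plant: 2.7 × 10 = 27 N down at 4.6 m → arm 3.82 m, τ = 27 × 3.82 = 103.1 N·m clockwise.
Net load moment about support A = 1089 N·m clockwise.
Reaction R at support B is upward at 5.3 m, arm 4.52 m → moment R × 4.52 counterclockwise.
Στ = 0 ⇒ R × 4.52 = 1089 ⇒ R = 241 N.

R_B ≈ 241 N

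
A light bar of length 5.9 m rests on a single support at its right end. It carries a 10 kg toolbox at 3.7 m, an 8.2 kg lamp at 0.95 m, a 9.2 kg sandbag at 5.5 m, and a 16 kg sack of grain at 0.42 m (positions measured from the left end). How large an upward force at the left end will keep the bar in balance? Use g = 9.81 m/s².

Choose the right end as the axis so the unknown pivot reaction has zero arm there.
Toolbox: 10 × 9.81 = 98.1 N down at 3.7 m → arm 2.2 m, τ = 98.1 × 2.2 = 215.8 N·m counterclockwise.
Lamp: 8.2 × 9.81 = 80.44 N down at 0.95 m → arm 4.95 m, τ = 80.44 × 4.95 = 398.2 N·m counterclockwise.
Sandbag: 9.2 × 9.81 = 90.25 N down at 5.5 m → arm 0.4 m, τ = 90.25 × 0.4 = 36.1 N·m counterclockwise.
Sack of grain: 16 × 9.81 = 157 N down at 0.42 m → arm 5.48 m, τ = 157 × 5.48 = 860.4 N·m counterclockwise.
Net moment of the loads = 1510 N·m counterclockwise.
The upward force F acts at the left end, arm 5.9 m, giving F × 5.9 clockwise.
Στ = 0 ⇒ F × 5.9 = 1510 ⇒ F = 1510 / 5.9 = 256 N.

F ≈ 256 N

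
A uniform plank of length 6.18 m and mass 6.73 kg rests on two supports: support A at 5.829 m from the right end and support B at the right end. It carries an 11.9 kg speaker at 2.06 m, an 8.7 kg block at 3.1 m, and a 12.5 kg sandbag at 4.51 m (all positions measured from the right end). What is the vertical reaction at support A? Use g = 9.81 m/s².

R_A ≈ 217 N

Choose support B as the axis so its reaction then has zero moment arm.
Beam weight: 6.73 × 9.81 = 66.02 N down at 3.09 m → arm 3.09 m, τ = 66.02 × 3.09 = 204 N·m counterclockwise.
Speaker: 11.9 × 9.81 = 116.7 N down at 2.06 m → arm 2.06 m, τ = 116.7 × 2.06 = 240.4 N·m counterclockwise.
Block: 8.7 × 9.81 = 85.35 N down at 3.1 m → arm 3.1 m, τ = 85.35 × 3.1 = 264.6 N·m counterclockwise.
Sandbag: 12.5 × 9.81 = 122.6 N down at 4.51 m → arm 4.51 m, τ = 122.6 × 4.51 = 552.9 N·m counterclockwise.
Net load moment about support B = 1262 N·m counterclockwise.
Reaction R at support A is upward at 5.829 m, arm 5.829 m → moment R × 5.829 clockwise.
Στ = 0 ⇒ R × 5.829 = 1262 ⇒ R = 217 N.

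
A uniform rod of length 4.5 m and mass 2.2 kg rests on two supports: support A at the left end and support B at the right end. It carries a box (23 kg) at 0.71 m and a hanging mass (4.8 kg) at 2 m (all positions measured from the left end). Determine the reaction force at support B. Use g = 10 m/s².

About support A:
Beam weight: 2.2 × 10 = 22 N down at 2.25 m → arm 2.25 m, τ = 22 × 2.25 = 49.5 N·m clockwise.
Box: 23 × 10 = 230 N down at 0.71 m → arm 0.71 m, τ = 230 × 0.71 = 163.3 N·m clockwise.
Hanging mass: 4.8 × 10 = 48 N down at 2 m → arm 2 m, τ = 48 × 2 = 96 N·m clockwise.
Net load moment about support A = 308.8 N·m clockwise.
Reaction R at support B is upward at 4.5 m, arm 4.5 m → moment R × 4.5 counterclockwise.
For rotational equilibrium, R × 4.5 = 308.8, so R = 68.6 N.

R_B ≈ 68.6 N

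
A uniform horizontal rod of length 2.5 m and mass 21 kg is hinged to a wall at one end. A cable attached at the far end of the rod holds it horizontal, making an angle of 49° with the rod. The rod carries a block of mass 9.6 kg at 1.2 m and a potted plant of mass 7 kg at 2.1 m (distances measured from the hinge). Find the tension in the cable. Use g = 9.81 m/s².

T ≈ 273 N

Take moments about the hinge.
Beam weight: 21 × 9.81 = 206 N down at 1.25 m → arm 1.25 m, τ = 206 × 1.25 = 257.5 N·m clockwise.
Block: 9.6 × 9.81 = 94.18 N down at 1.2 m → arm 1.2 m, τ = 94.18 × 1.2 = 113 N·m clockwise.
Potted plant: 7 × 9.81 = 68.67 N down at 2.1 m → arm 2.1 m, τ = 68.67 × 2.1 = 144.2 N·m clockwise.
Total clockwise load moment = 514.7 N·m.
The cable tension T acts at 2.5 m; only its component perpendicular to the rod, T sinθ, produces torque. sin 49° = 0.7547.
Στ = 0 ⇒ T × 2.5 × 0.7547 = 514.7 ⇒ T = 514.7 / 1.887 = 273 N.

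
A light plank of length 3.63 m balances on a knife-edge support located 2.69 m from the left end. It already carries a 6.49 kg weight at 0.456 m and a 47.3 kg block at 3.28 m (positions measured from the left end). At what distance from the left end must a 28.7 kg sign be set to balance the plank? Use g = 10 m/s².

Taking torques about the knife-edge support (at 2.69 m from the left end):
Weight: 6.49 × 10 = 64.9 N down at 0.456 m → arm 2.234 m, τ = 64.9 × 2.234 = 145 N·m counterclockwise.
Block: 47.3 × 10 = 473 N down at 3.28 m → arm 0.59 m, τ = 473 × 0.59 = 279.1 N·m clockwise.
Net moment of existing loads = 134.1 N·m clockwise.
The sign weighs 28.7 × 10 = 287 N and must supply an equal counterclockwise moment, so its lever arm about the knife-edge support is 134.1 / 287 = 0.467 m.
That puts it at 2.69 − 0.467 = 2.22 m from the left end.

x ≈ 2.22 m from the left end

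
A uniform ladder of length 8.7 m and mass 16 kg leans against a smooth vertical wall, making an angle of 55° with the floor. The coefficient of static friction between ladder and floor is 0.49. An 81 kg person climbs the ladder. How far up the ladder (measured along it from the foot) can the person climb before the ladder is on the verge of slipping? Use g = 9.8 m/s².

d ≈ 6.43 m

Choose the foot of the ladder as the axis so the floor normal and friction both act there and drop out.
Ladder weight 16×9.8 = 156.8 N acts at 4.35 m along the ladder; its horizontal arm is 4.35·cos55° = 2.495 m → τ = 391.2 N·m clockwise.
Person weight 81×9.8 = 793.8 N at distance d → arm d·cos55° → τ = 793.8·d·0.5736 clockwise.
Wall normal N at the top has arm L sinθ = 7.127 m counterclockwise, so Στ = 0 gives N·7.127 = 391.2 + 455.3·d.
ΣFy = 0 ⇒ N_floor = 950.6 N, so the maximum friction is μ_s·N_floor = 0.49×950.6 = 465.8 N. ΣFx = 0 ⇒ N_wall = f, so at the slipping point N = 465.8 N.
Substituting: 465.8×7.127 = 391.2 + 455.3·d ⇒ d = (3320 − 391.2) / 455.3 = 6.43 m.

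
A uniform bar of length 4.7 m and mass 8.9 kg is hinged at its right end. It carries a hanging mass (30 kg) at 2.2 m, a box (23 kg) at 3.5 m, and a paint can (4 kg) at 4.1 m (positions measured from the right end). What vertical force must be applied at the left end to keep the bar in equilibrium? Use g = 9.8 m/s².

F ≈ 383 N

Taking torques about the right end:
Beam weight: 8.9 × 9.8 = 87.22 N down at 2.35 m → arm 2.35 m, τ = 87.22 × 2.35 = 205 N·m counterclockwise.
Hanging mass: 30 × 9.8 = 294 N down at 2.2 m → arm 2.2 m, τ = 294 × 2.2 = 646.8 N·m counterclockwise.
Box: 23 × 9.8 = 225.4 N down at 3.5 m → arm 3.5 m, τ = 225.4 × 3.5 = 788.9 N·m counterclockwise.
Paint can: 4 × 9.8 = 39.2 N down at 4.1 m → arm 4.1 m, τ = 39.2 × 4.1 = 160.7 N·m counterclockwise.
Net moment of the loads = 1801 N·m counterclockwise.
The upward force F acts at the left end, arm 4.7 m, giving F × 4.7 clockwise.
Στ = 0 ⇒ F × 4.7 = 1801 ⇒ F = 1801 / 4.7 = 383 N.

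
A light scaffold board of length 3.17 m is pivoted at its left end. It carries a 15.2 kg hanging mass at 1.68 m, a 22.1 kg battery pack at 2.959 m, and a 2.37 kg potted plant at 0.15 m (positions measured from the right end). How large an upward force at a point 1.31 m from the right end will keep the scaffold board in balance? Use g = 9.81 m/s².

Taking torques about the left end:
Hanging mass: 15.2 × 9.81 = 149.1 N down at 1.68 m → arm 1.49 m, τ = 149.1 × 1.49 = 222.2 N·m clockwise.
Battery pack: 22.1 × 9.81 = 216.8 N down at 2.959 m → arm 0.211 m, τ = 216.8 × 0.211 = 45.74 N·m clockwise.
Potted plant: 2.37 × 9.81 = 23.25 N down at 0.15 m → arm 3.02 m, τ = 23.25 × 3.02 = 70.22 N·m clockwise.
Net moment of the loads = 338.2 N·m clockwise.
The upward force F acts at a point 1.31 m from the right end, arm 1.86 m, giving F × 1.86 counterclockwise.
Balancing moments: F × 1.86 = 338.2, giving F = 338.2 / 1.86 = 182 N.

F ≈ 182 N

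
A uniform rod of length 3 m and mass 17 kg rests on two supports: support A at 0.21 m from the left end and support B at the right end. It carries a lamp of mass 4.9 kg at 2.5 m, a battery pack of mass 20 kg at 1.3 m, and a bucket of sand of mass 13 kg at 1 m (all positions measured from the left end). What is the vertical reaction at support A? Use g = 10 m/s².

R_A ≈ 315 N

Taking torques about support B:
Beam weight: 17 × 10 = 170 N down at 1.5 m → arm 1.5 m, τ = 170 × 1.5 = 255 N·m counterclockwise.
Lamp: 4.9 × 10 = 49 N down at 2.5 m → arm 0.5 m, τ = 49 × 0.5 = 24.5 N·m counterclockwise.
Battery pack: 20 × 10 = 200 N down at 1.3 m → arm 1.7 m, τ = 200 × 1.7 = 340 N·m counterclockwise.
Bucket of sand: 13 × 10 = 130 N down at 1 m → arm 2 m, τ = 130 × 2 = 260 N·m counterclockwise.
Net load moment about support B = 879.5 N·m counterclockwise.
Reaction R at support A is upward at 0.21 m, arm 2.79 m → moment R × 2.79 clockwise.
For rotational equilibrium, R × 2.79 = 879.5, so R = 315 N.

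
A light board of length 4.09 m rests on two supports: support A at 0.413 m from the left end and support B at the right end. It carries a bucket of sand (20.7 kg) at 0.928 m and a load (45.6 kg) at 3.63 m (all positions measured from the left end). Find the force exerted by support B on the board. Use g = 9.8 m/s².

Choose support A as the axis so its reaction then has zero moment arm.
Bucket of sand: 20.7 × 9.8 = 202.9 N down at 0.928 m → arm 0.515 m, τ = 202.9 × 0.515 = 104.5 N·m clockwise.
Load: 45.6 × 9.8 = 446.9 N down at 3.63 m → arm 3.217 m, τ = 446.9 × 3.217 = 1438 N·m clockwise.
Net load moment about support A = 1542 N·m clockwise.
Reaction R at support B is upward at 4.09 m, arm 3.677 m → moment R × 3.677 counterclockwise.
For rotational equilibrium, R × 3.677 = 1542, so R = 419 N.

R_B ≈ 419 N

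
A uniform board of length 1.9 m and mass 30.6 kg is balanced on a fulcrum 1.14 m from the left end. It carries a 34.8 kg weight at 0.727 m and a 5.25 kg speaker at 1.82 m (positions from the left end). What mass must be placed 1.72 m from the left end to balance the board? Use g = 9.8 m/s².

m ≈ 28.6 kg

Take moments about the fulcrum (at 1.14 m from the left end).
Beam weight: 30.6 × 9.8 = 299.9 N down at 0.95 m → arm 0.19 m, τ = 299.9 × 0.19 = 56.98 N·m counterclockwise.
Weight: 34.8 × 9.8 = 341 N down at 0.727 m → arm 0.413 m, τ = 341 × 0.413 = 140.8 N·m counterclockwise.
Speaker: 5.25 × 9.8 = 51.45 N down at 1.82 m → arm 0.68 m, τ = 51.45 × 0.68 = 34.99 N·m clockwise.
Net moment of known loads = 162.8 N·m counterclockwise.
An unknown mass m at 1.72 m has arm 0.58 m; its moment is m·g·0.58 clockwise.
For rotational equilibrium, m × 9.8 × 0.58 = 162.8, so m = 162.8 / (9.8 × 0.58) = 28.6 kg.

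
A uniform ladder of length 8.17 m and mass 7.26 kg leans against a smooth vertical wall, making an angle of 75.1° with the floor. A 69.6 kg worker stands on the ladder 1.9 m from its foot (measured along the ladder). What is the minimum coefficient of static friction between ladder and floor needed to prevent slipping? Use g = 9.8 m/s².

μ_min ≈ 0.0686

Sum moments about the foot of the ladder (the floor normal and friction both act there and drop out).
Ladder weight 7.26×9.8 = 71.15 N acts at 4.085 m along the ladder; its horizontal arm is 4.085·cos75.1° = 1.05 m → τ = 74.71 N·m clockwise.
Worker: 69.6×9.8 = 682.1 N at 1.9 m → arm 0.4886 m → τ = 333.3 N·m clockwise.
Wall normal N acts horizontally at the top; its moment arm is the height L sinθ = 8.17·sin75.1° = 7.895 m, counterclockwise.
For rotational equilibrium, N × 7.895 = 408, so N = 51.68 N.
ΣFx = 0 ⇒ f = N_wall = 51.68 N. ΣFy = 0 ⇒ N_floor = 753.2 N.
μ_min = f / N_floor = 51.68 / 753.2 = 0.0686.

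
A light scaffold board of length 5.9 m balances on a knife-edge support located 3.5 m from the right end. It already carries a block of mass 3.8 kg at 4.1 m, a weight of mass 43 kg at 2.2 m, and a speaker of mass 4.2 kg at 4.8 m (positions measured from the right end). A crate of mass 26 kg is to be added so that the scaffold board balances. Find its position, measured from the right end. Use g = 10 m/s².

Taking torques about the knife-edge support (at 3.5 m from the right end):
Block: 3.8 × 10 = 38 N down at 4.1 m → arm 0.6 m, τ = 38 × 0.6 = 22.8 N·m counterclockwise.
Weight: 43 × 10 = 430 N down at 2.2 m → arm 1.3 m, τ = 430 × 1.3 = 559 N·m clockwise.
Speaker: 4.2 × 10 = 42 N down at 4.8 m → arm 1.3 m, τ = 42 × 1.3 = 54.6 N·m counterclockwise.
Net moment of existing loads = 481.6 N·m clockwise.
The crate weighs 26 × 10 = 260 N and must supply an equal counterclockwise moment, so its lever arm about the knife-edge support is 481.6 / 260 = 1.85 m.
That puts it at 3.5 + 1.85 = 5.35 m from the right end.

x ≈ 5.35 m from the right end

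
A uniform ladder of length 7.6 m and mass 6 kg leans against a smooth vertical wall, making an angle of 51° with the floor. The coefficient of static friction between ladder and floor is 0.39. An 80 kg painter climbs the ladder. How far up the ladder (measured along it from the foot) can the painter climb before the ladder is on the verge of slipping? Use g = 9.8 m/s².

Taking torques about the foot of the ladder:
Ladder weight 6×9.8 = 58.8 N acts at 3.8 m along the ladder; its horizontal arm is 3.8·cos51° = 2.391 m → τ = 140.6 N·m clockwise.
Painter weight 80×9.8 = 784 N at distance d → arm d·cos51° → τ = 784·d·0.6293 clockwise.
Wall normal N at the top has arm L sinθ = 5.906 m counterclockwise, so Στ = 0 gives N·5.906 = 140.6 + 493.4·d.
ΣFy = 0 ⇒ N_floor = 842.8 N, so the maximum friction is μ_s·N_floor = 0.39×842.8 = 328.7 N. ΣFx = 0 ⇒ N_wall = f, so at the slipping point N = 328.7 N.
Substituting: 328.7×5.906 = 140.6 + 493.4·d ⇒ d = (1941 − 140.6) / 493.4 = 3.65 m.

d ≈ 3.65 m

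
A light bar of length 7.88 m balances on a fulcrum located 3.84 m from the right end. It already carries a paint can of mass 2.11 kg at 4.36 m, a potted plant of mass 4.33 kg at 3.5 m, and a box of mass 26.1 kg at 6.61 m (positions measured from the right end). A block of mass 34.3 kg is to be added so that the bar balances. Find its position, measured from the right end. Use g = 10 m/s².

x ≈ 1.74 m from the right end

Taking torques about the fulcrum (at 3.84 m from the right end):
Paint can: 2.11 × 10 = 21.1 N down at 4.36 m → arm 0.52 m, τ = 21.1 × 0.52 = 10.97 N·m counterclockwise.
Potted plant: 4.33 × 10 = 43.3 N down at 3.5 m → arm 0.34 m, τ = 43.3 × 0.34 = 14.72 N·m clockwise.
Box: 26.1 × 10 = 261 N down at 6.61 m → arm 2.77 m, τ = 261 × 2.77 = 723 N·m counterclockwise.
Net moment of existing loads = 719.2 N·m counterclockwise.
The block weighs 34.3 × 10 = 343 N and must supply an equal clockwise moment, so its lever arm about the fulcrum is 719.2 / 343 = 2.1 m.
That puts it at 3.84 − 2.1 = 1.74 m from the right end.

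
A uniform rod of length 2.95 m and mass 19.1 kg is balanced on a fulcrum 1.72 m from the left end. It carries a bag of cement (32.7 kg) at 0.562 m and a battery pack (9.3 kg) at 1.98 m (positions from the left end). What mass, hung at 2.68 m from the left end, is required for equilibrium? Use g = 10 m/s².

Choose the fulcrum (at 1.72 m from the left end) as the axis so the support reaction has zero arm there.
Beam weight: 19.1 × 10 = 191 N down at 1.475 m → arm 0.245 m, τ = 191 × 0.245 = 46.8 N·m counterclockwise.
Bag of cement: 32.7 × 10 = 327 N down at 0.562 m → arm 1.158 m, τ = 327 × 1.158 = 378.7 N·m counterclockwise.
Battery pack: 9.3 × 10 = 93 N down at 1.98 m → arm 0.26 m, τ = 93 × 0.26 = 24.18 N·m clockwise.
Net moment of known loads = 401.3 N·m counterclockwise.
An unknown mass m at 2.68 m has arm 0.96 m; its moment is m·g·0.96 clockwise.
Setting net torque to zero: m × 10 × 0.96 = 401.3 → m = 401.3 / (10 × 0.96) = 41.8 kg.

m ≈ 41.8 kg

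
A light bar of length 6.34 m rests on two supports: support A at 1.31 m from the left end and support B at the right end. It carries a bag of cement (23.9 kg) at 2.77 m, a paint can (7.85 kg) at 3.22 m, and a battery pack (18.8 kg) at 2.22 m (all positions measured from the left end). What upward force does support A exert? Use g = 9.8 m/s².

R_A ≈ 365 N

Choose support B as the axis so its reaction then has zero moment arm.
Bag of cement: 23.9 × 9.8 = 234.2 N down at 2.77 m → arm 3.57 m, τ = 234.2 × 3.57 = 836.1 N·m counterclockwise.
Paint can: 7.85 × 9.8 = 76.93 N down at 3.22 m → arm 3.12 m, τ = 76.93 × 3.12 = 240 N·m counterclockwise.
Battery pack: 18.8 × 9.8 = 184.2 N down at 2.22 m → arm 4.12 m, τ = 184.2 × 4.12 = 758.9 N·m counterclockwise.
Net load moment about support B = 1835 N·m counterclockwise.
Reaction R at support A is upward at 1.31 m, arm 5.03 m → moment R × 5.03 clockwise.
Balancing moments: R × 5.03 = 1835, giving R = 365 N.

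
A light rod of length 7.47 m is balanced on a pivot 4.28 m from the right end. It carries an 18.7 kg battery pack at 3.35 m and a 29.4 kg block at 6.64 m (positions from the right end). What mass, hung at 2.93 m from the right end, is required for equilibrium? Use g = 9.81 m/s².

m ≈ 38.5 kg

Sum moments about the pivot (at 4.28 m from the right end) (the support reaction has zero arm there).
Battery pack: 18.7 × 9.81 = 183.4 N down at 3.35 m → arm 0.93 m, τ = 183.4 × 0.93 = 170.6 N·m clockwise.
Block: 29.4 × 9.81 = 288.4 N down at 6.64 m → arm 2.36 m, τ = 288.4 × 2.36 = 680.6 N·m counterclockwise.
Net moment of known loads = 510 N·m counterclockwise.
An unknown mass m at 2.93 m has arm 1.35 m; its moment is m·g·1.35 clockwise.
Στ = 0 ⇒ m × 9.81 × 1.35 = 510 ⇒ m = 510 / (9.81 × 1.35) = 38.5 kg.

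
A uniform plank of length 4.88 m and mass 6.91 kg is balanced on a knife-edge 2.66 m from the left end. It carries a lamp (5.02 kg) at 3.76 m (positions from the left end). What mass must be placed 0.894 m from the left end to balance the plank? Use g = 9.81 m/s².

Choose the knife-edge (at 2.66 m from the left end) as the axis so the support reaction has zero arm there.
Beam weight: 6.91 × 9.81 = 67.79 N down at 2.44 m → arm 0.22 m, τ = 67.79 × 0.22 = 14.91 N·m counterclockwise.
Lamp: 5.02 × 9.81 = 49.25 N down at 3.76 m → arm 1.1 m, τ = 49.25 × 1.1 = 54.18 N·m clockwise.
Net moment of known loads = 39.27 N·m clockwise.
An unknown mass m at 0.894 m has arm 1.766 m; its moment is m·g·1.766 counterclockwise.
Στ = 0 ⇒ m × 9.81 × 1.766 = 39.27 ⇒ m = 39.27 / (9.81 × 1.766) = 2.27 kg.

m ≈ 2.27 kg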